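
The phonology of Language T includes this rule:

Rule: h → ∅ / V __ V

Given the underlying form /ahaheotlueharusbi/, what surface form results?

/h/ occurs between vowels /a/ and /a/, so it deletes.
/h/ occurs between vowels /a/ and /e/, so it deletes.
/h/ occurs between vowels /e/ and /a/, so it deletes.
Surface form: [aaeotluearusbi].

aaeotluearusbi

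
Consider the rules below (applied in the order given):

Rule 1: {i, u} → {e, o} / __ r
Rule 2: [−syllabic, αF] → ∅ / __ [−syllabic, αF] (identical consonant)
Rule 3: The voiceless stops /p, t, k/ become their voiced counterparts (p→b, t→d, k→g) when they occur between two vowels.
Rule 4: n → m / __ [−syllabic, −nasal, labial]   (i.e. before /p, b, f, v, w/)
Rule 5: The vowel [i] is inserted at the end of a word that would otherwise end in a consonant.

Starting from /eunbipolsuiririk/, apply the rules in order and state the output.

Rule 1 (pre-rhotic lowering): /i/ is a high vowel immediately before /r/, so it lowers to [e]. /i/ is a high vowel immediately before /r/, so it lowers to [e]. /eunbipolsuiririk/ → eunbipolsuererik.
Rule 2 (degemination): no segment meets the environment; /eunbipolsuererik/ is unchanged.
Rule 3 (intervocalic voicing): /p/ is a voiceless stop between vowels /i/ and /o/, so it voices to [b]. /eunbipolsuererik/ → eunbibolsuererik.
Rule 4 (nasal place assimilation): /n/ precedes the labial consonant /b/, so it assimilates in place to [m]. /eunbibolsuererik/ → eumbibolsuererik.
Rule 5 (final i-epenthesis): the form ends in the consonant /k/, so [i] is inserted word-finally. /eumbibolsuererik/ → eumbibolsuereriki.

eumbibolsuereriki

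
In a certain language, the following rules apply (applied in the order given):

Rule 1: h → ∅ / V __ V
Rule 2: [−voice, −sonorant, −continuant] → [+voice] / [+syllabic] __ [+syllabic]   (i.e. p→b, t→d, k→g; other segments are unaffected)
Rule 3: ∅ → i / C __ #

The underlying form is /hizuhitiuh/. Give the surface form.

hizuidiuhi

Rule 1 (intervocalic h-deletion): /h/ occurs between vowels /u/ and /i/, so it deletes. /hizuhitiuh/ → hizuitiuh.
Rule 2 (intervocalic voicing): /t/ is a voiceless stop between vowels /i/ and /i/, so it voices to [d]. /hizuitiuh/ → hizuidiuh.
Rule 3 (final i-epenthesis): the form ends in the consonant /h/, so [i] is inserted word-finally. /hizuidiuh/ → hizuidiuhi.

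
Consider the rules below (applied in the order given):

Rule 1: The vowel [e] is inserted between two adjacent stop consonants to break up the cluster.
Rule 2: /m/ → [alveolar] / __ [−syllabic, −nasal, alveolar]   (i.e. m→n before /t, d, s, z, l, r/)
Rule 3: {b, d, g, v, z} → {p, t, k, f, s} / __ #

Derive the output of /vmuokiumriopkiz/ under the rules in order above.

vmuokiunriopekis

Rule 1 (stop-cluster e-epenthesis): /p/ and /k/ form a stop–stop cluster, so [e] is inserted between them. /vmuokiumriopkiz/ → vmuokiumriopekiz.
Rule 2 (nasal place assimilation): /m/ precedes the alveolar consonant /r/, so it assimilates in place to [n]. /vmuokiumriopekiz/ → vmuokiunriopekiz.
Rule 3 (final devoicing): /z/ is a voiced obstruent in word-final position, so it devoices to [s]. /vmuokiunriopekiz/ → vmuokiunriopekis.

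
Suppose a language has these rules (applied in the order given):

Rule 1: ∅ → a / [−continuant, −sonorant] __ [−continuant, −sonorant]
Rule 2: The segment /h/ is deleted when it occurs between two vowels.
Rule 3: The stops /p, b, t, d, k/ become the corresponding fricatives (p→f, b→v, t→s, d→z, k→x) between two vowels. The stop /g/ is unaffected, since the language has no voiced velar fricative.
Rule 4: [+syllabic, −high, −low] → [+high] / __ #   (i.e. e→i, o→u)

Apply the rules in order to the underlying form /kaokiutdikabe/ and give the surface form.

Rule 1 (stop-cluster a-epenthesis): /t/ and /d/ form a stop–stop cluster, so [a] is inserted between them. /kaokiutdikabe/ → kaokiutadikabe.
Rule 2 (intervocalic h-deletion): no segment meets the environment; /kaokiutadikabe/ is unchanged.
Rule 3 (intervocalic spirantization): /k/ is a stop between vowels /o/ and /i/, so it spirantizes to the fricative [x]. /t/ is a stop between vowels /u/ and /a/, so it spirantizes to the fricative [s]. /d/ is a stop between vowels /a/ and /i/, so it spirantizes to the fricative [z]. /k/ is a stop between vowels /i/ and /a/, so it spirantizes to the fricative [x]. /b/ is a stop between vowels /a/ and /e/, so it spirantizes to the fricative [v]. /kaokiutadikabe/ → kaoxiusazixave.
Rule 4 (final vowel raising): /e/ is a mid vowel in word-final position, so it raises to [i]. /kaoxiusazixave/ → kaoxiusazixavi.

kaoxiusazixavi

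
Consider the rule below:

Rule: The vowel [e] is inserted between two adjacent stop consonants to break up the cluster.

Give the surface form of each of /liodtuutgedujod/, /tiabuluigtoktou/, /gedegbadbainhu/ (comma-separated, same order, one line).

liodetuutegedujod, tiabuluigetoketou, gedegebadebainhu

/liodtuutgedujod/: /d/ and /t/ form a stop–stop cluster, so [e] is inserted between them. /t/ and /g/ form a stop–stop cluster, so [e] is inserted between them. → [liodetuutegedujod].
/tiabuluigtoktou/: /g/ and /t/ form a stop–stop cluster, so [e] is inserted between them. /k/ and /t/ form a stop–stop cluster, so [e] is inserted between them. → [tiabuluigetoketou].
/gedegbadbainhu/: /g/ and /b/ form a stop–stop cluster, so [e] is inserted between them. /d/ and /b/ form a stop–stop cluster, so [e] is inserted between them. → [gedegebadebainhu].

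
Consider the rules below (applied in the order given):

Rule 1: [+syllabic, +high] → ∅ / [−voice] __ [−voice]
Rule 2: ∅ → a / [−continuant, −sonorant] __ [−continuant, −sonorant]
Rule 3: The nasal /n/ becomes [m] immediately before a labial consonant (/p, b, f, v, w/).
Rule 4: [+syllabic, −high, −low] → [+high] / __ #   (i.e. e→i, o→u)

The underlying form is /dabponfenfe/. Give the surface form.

Rule 1 (high vowel syncope): no segment meets the environment; /dabponfenfe/ is unchanged.
Rule 2 (stop-cluster a-epenthesis): /b/ and /p/ form a stop–stop cluster, so [a] is inserted between them. /dabponfenfe/ → dabaponfenfe.
Rule 3 (nasal place assimilation): /n/ precedes the labial consonant /f/, so it assimilates in place to [m]. /n/ precedes the labial consonant /f/, so it assimilates in place to [m]. /dabaponfenfe/ → dabapomfemfe.
Rule 4 (final vowel raising): /e/ is a mid vowel in word-final position, so it raises to [i]. /dabapomfemfe/ → dabapomfemfi.

dabapomfemfi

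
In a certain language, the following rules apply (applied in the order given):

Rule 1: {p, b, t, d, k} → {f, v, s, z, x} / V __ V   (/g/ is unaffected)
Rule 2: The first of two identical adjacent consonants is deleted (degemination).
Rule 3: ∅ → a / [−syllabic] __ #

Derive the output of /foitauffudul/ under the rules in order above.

foisaufuzula

Rule 1 (intervocalic spirantization): /t/ is a stop between vowels /i/ and /a/, so it spirantizes to the fricative [s]. /d/ is a stop between vowels /u/ and /u/, so it spirantizes to the fricative [z]. /foitauffudul/ → foisauffuzul.
Rule 2 (degemination): /ff/ is a geminate; the first /f/ deletes. /foisauffuzul/ → foisaufuzul.
Rule 3 (final a-epenthesis): the form ends in the consonant /l/, so [a] is inserted word-finally. /foisaufuzul/ → foisaufuzula.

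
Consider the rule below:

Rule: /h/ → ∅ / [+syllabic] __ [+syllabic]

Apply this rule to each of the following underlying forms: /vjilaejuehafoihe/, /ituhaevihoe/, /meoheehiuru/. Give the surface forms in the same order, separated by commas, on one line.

/vjilaejuehafoihe/: /h/ occurs between vowels /e/ and /a/, so it deletes. /h/ occurs between vowels /i/ and /e/, so it deletes. → [vjilaejueafoie].
/ituhaevihoe/: /h/ occurs between vowels /u/ and /a/, so it deletes. /h/ occurs between vowels /i/ and /o/, so it deletes. → [ituaevioe].
/meoheehiuru/: /h/ occurs between vowels /o/ and /e/, so it deletes. /h/ occurs between vowels /e/ and /i/, so it deletes. → [meoeeiuru].

vjilaejueafoie, ituaevioe, meoeeiuru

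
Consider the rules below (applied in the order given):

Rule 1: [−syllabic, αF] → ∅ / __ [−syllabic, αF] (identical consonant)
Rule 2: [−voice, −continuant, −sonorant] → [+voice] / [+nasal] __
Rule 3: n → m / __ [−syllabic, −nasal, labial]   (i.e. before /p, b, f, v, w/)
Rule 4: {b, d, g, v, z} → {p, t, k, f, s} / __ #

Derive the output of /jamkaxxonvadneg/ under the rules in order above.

Rule 1 (degemination): /xx/ is a geminate; the first /x/ deletes. /jamkaxxonvadneg/ → jamkaxonvadneg.
Rule 2 (post-nasal voicing): /k/ is a voiceless stop immediately after the nasal /m/, so it voices to [g]. /jamkaxonvadneg/ → jamgaxonvadneg.
Rule 3 (nasal place assimilation): /n/ precedes the labial consonant /v/, so it assimilates in place to [m]. /jamgaxonvadneg/ → jamgaxomvadneg.
Rule 4 (final devoicing): /g/ is a voiced obstruent in word-final position, so it devoices to [k]. /jamgaxomvadneg/ → jamgaxomvadnek.

jamgaxomvadnek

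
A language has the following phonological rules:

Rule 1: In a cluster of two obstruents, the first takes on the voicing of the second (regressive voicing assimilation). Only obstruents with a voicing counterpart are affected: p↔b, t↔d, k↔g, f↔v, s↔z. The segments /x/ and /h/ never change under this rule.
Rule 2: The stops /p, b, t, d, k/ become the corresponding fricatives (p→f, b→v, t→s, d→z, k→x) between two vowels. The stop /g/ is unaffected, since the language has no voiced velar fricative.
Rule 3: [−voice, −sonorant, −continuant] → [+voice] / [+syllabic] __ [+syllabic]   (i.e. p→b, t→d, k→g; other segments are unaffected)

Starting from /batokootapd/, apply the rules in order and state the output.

basoxoosabd

Rule 1 (regressive voicing assimilation): /p/ precedes the voiced obstruent /d/, so it voices to [b] by assimilation. /batokootapd/ → batokootabd.
Rule 2 (intervocalic spirantization): /t/ is a stop between vowels /a/ and /o/, so it spirantizes to the fricative [s]. /k/ is a stop between vowels /o/ and /o/, so it spirantizes to the fricative [x]. /t/ is a stop between vowels /o/ and /a/, so it spirantizes to the fricative [s]. /batokootabd/ → basoxoosabd.
Rule 3 (intervocalic voicing): no segment meets the environment; /basoxoosabd/ is unchanged.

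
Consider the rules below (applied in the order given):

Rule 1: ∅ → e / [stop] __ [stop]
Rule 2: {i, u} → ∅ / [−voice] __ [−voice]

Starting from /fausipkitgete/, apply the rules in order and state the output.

Rule 1 (stop-cluster e-epenthesis): /p/ and /k/ form a stop–stop cluster, so [e] is inserted between them. /t/ and /g/ form a stop–stop cluster, so [e] is inserted between them. /fausipkitgete/ → fausipekitegete.
Rule 2 (high vowel syncope): /i/ is a high vowel flanked by voiceless consonants /s/ and /p/, so it deletes. /i/ is a high vowel flanked by voiceless consonants /k/ and /t/, so it deletes. /fausipekitegete/ → fauspektegete.

fauspektegete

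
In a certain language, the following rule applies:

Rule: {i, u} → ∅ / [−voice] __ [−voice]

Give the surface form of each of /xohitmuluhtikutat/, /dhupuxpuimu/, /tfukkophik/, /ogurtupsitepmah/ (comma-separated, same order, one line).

/xohitmuluhtikutat/: /i/ is a high vowel flanked by voiceless consonants /h/ and /t/, so it deletes. /i/ is a high vowel flanked by voiceless consonants /t/ and /k/, so it deletes. /u/ is a high vowel flanked by voiceless consonants /k/ and /t/, so it deletes. → [xohtmuluhtktat].
/dhupuxpuimu/: /u/ is a high vowel flanked by voiceless consonants /h/ and /p/, so it deletes. /u/ is a high vowel flanked by voiceless consonants /p/ and /x/, so it deletes. → [dhpxpuimu].
/tfukkophik/: /u/ is a high vowel flanked by voiceless consonants /f/ and /k/, so it deletes. /i/ is a high vowel flanked by voiceless consonants /h/ and /k/, so it deletes. → [tfkkophk].
/ogurtupsitepmah/: /u/ is a high vowel flanked by voiceless consonants /t/ and /p/, so it deletes. /i/ is a high vowel flanked by voiceless consonants /s/ and /t/, so it deletes. → [ogurtpstepmah].

xohtmuluhtktat, dhpxpuimu, tfkkophk, ogurtpstepmah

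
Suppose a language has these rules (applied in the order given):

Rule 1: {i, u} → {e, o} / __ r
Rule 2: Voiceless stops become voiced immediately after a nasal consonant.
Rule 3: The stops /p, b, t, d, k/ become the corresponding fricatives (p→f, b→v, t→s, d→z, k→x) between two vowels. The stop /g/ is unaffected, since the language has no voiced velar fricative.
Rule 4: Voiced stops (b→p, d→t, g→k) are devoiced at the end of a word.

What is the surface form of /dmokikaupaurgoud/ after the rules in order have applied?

dmoxixaufaorgout

Rule 1 (pre-rhotic lowering): /u/ is a high vowel immediately before /r/, so it lowers to [o]. /dmokikaupaurgoud/ → dmokikaupaorgoud.
Rule 2 (post-nasal voicing): no segment meets the environment; /dmokikaupaorgoud/ is unchanged.
Rule 3 (intervocalic spirantization): /k/ is a stop between vowels /o/ and /i/, so it spirantizes to the fricative [x]. /k/ is a stop between vowels /i/ and /a/, so it spirantizes to the fricative [x]. /p/ is a stop between vowels /u/ and /a/, so it spirantizes to the fricative [f]. /dmokikaupaorgoud/ → dmoxixaufaorgoud.
Rule 4 (final devoicing): /d/ is a voiced stop in word-final position, so it devoices to [t]. /dmoxixaufaorgoud/ → dmoxixaufaorgout.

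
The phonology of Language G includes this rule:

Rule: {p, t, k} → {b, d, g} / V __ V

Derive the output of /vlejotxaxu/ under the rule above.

No segment of /vlejotxaxu/ meets the structural description of the rule, so the form surfaces unchanged.

vlejotxaxu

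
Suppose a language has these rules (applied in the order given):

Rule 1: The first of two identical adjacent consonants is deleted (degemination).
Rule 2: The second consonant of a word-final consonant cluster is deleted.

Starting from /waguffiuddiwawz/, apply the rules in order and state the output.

wagufiudiwaw

Rule 1 (degemination): /ff/ is a geminate; the first /f/ deletes. /dd/ is a geminate; the first /d/ deletes. /waguffiuddiwawz/ → wagufiudiwawz.
Rule 2 (final cluster simplification): /z/ is the second consonant of a word-final cluster /wz/, so it deletes. /wagufiudiwawz/ → wagufiudiwaw.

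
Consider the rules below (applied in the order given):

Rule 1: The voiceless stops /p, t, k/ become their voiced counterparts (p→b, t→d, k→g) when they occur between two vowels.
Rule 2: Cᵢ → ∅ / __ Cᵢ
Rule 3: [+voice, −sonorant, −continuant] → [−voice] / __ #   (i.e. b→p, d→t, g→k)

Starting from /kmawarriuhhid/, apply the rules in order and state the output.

Rule 1 (intervocalic voicing): no segment meets the environment; /kmawarriuhhid/ is unchanged.
Rule 2 (degemination): /rr/ is a geminate; the first /r/ deletes. /hh/ is a geminate; the first /h/ deletes. /kmawarriuhhid/ → kmawariuhid.
Rule 3 (final devoicing): /d/ is a voiced stop in word-final position, so it devoices to [t]. /kmawariuhid/ → kmawariuhit.

kmawariuhit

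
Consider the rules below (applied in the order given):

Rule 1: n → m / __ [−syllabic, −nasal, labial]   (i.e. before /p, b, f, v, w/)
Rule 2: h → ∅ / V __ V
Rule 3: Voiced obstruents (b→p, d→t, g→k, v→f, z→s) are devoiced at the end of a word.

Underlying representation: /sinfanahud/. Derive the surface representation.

simfanaut

Rule 1 (nasal place assimilation): /n/ precedes the labial consonant /f/, so it assimilates in place to [m]. /sinfanahud/ → simfanahud.
Rule 2 (intervocalic h-deletion): /h/ occurs between vowels /a/ and /u/, so it deletes. /simfanahud/ → simfanaud.
Rule 3 (final devoicing): /d/ is a voiced obstruent in word-final position, so it devoices to [t]. /simfanaud/ → simfanaut.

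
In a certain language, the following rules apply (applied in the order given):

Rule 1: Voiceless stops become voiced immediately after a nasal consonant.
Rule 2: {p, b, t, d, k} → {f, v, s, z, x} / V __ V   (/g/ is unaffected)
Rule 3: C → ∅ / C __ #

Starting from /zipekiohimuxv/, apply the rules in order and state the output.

zifexiohimux

Rule 1 (post-nasal voicing): no segment meets the environment; /zipekiohimuxv/ is unchanged.
Rule 2 (intervocalic spirantization): /p/ is a stop between vowels /i/ and /e/, so it spirantizes to the fricative [f]. /k/ is a stop between vowels /e/ and /i/, so it spirantizes to the fricative [x]. /zipekiohimuxv/ → zifexiohimuxv.
Rule 3 (final cluster simplification): /v/ is the second consonant of a word-final cluster /xv/, so it deletes. /zifexiohimuxv/ → zifexiohimux.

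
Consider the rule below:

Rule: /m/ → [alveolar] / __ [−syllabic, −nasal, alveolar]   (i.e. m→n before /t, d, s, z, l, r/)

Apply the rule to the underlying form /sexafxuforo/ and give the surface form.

No segment of /sexafxuforo/ meets the structural description of the rule, so the form surfaces unchanged.

sexafxuforo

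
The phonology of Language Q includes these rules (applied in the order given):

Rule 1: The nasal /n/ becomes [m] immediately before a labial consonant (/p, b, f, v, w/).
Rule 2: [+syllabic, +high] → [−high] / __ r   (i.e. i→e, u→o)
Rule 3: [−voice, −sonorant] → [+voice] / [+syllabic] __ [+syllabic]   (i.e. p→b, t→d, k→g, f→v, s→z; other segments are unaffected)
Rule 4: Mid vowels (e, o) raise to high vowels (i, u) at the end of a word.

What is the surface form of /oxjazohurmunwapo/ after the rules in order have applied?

oxjazohormumwabu

Rule 1 (nasal place assimilation): /n/ precedes the labial consonant /w/, so it assimilates in place to [m]. /oxjazohurmunwapo/ → oxjazohurmumwapo.
Rule 2 (pre-rhotic lowering): /u/ is a high vowel immediately before /r/, so it lowers to [o]. /oxjazohurmumwapo/ → oxjazohormumwapo.
Rule 3 (intervocalic voicing): /p/ is a voiceless obstruent between vowels /a/ and /o/, so it voices to [b]. /oxjazohormumwapo/ → oxjazohormumwabo.
Rule 4 (final vowel raising): /o/ is a mid vowel in word-final position, so it raises to [u]. /oxjazohormumwabo/ → oxjazohormumwabu.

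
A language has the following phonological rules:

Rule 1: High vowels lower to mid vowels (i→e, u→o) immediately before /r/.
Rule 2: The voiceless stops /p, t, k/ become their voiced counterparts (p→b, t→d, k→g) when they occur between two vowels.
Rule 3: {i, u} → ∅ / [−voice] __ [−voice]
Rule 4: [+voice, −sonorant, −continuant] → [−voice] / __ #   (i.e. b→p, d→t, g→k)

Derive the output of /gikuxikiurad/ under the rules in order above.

giguxigiorat

Rule 1 (pre-rhotic lowering): /u/ is a high vowel immediately before /r/, so it lowers to [o]. /gikuxikiurad/ → gikuxikiorad.
Rule 2 (intervocalic voicing): /k/ is a voiceless stop between vowels /i/ and /u/, so it voices to [g]. /k/ is a voiceless stop between vowels /i/ and /i/, so it voices to [g]. /gikuxikiorad/ → giguxigiorad.
Rule 3 (high vowel syncope): no segment meets the environment; /giguxigiorad/ is unchanged.
Rule 4 (final devoicing): /d/ is a voiced stop in word-final position, so it devoices to [t]. /giguxigiorad/ → giguxigiorat.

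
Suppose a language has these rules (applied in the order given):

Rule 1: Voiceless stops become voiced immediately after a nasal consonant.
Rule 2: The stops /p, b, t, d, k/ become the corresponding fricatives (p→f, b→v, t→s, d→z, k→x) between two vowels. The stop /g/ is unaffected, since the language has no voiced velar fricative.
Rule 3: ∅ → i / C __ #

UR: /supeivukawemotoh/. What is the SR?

sufeivuxawemosohi

Rule 1 (post-nasal voicing): no segment meets the environment; /supeivukawemotoh/ is unchanged.
Rule 2 (intervocalic spirantization): /p/ is a stop between vowels /u/ and /e/, so it spirantizes to the fricative [f]. /k/ is a stop between vowels /u/ and /a/, so it spirantizes to the fricative [x]. /t/ is a stop between vowels /o/ and /o/, so it spirantizes to the fricative [s]. /supeivukawemotoh/ → sufeivuxawemosoh.
Rule 3 (final i-epenthesis): the form ends in the consonant /h/, so [i] is inserted word-finally. /sufeivuxawemosoh/ → sufeivuxawemosohi.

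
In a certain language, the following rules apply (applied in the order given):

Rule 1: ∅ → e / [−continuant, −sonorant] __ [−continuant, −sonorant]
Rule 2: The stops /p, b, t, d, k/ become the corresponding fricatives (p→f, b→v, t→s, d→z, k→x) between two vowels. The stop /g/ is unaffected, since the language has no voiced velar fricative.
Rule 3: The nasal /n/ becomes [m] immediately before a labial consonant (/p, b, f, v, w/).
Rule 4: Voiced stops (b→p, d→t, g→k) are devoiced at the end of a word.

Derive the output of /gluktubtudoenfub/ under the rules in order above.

Rule 1 (stop-cluster e-epenthesis): /k/ and /t/ form a stop–stop cluster, so [e] is inserted between them. /b/ and /t/ form a stop–stop cluster, so [e] is inserted between them. /gluktubtudoenfub/ → gluketubetudoenfub.
Rule 2 (intervocalic spirantization): /k/ is a stop between vowels /u/ and /e/, so it spirantizes to the fricative [x]. /t/ is a stop between vowels /e/ and /u/, so it spirantizes to the fricative [s]. /b/ is a stop between vowels /u/ and /e/, so it spirantizes to the fricative [v]. /t/ is a stop between vowels /e/ and /u/, so it spirantizes to the fricative [s]. /d/ is a stop between vowels /u/ and /o/, so it spirantizes to the fricative [z]. /gluketubetudoenfub/ → gluxesuvesuzoenfub.
Rule 3 (nasal place assimilation): /n/ precedes the labial consonant /f/, so it assimilates in place to [m]. /gluxesuvesuzoenfub/ → gluxesuvesuzoemfub.
Rule 4 (final devoicing): /b/ is a voiced stop in word-final position, so it devoices to [p]. /gluxesuvesuzoemfub/ → gluxesuvesuzoemfup.

gluxesuvesuzoemfup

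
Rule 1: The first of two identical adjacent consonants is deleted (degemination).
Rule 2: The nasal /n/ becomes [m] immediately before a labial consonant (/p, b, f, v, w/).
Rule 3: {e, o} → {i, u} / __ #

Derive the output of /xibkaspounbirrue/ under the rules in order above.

xibkaspoumbirui

Rule 1 (degemination): /rr/ is a geminate; the first /r/ deletes. /xibkaspounbirrue/ → xibkaspounbirue.
Rule 2 (nasal place assimilation): /n/ precedes the labial consonant /b/, so it assimilates in place to [m]. /xibkaspounbirue/ → xibkaspoumbirue.
Rule 3 (final vowel raising): /e/ is a mid vowel in word-final position, so it raises to [i]. /xibkaspoumbirue/ → xibkaspoumbirui.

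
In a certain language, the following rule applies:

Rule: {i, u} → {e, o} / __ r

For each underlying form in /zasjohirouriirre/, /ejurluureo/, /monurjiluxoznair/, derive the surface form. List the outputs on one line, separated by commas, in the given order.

zasjoheroorierre, ejorluoreo, monorjiluxoznaer

/zasjohirouriirre/: /i/ is a high vowel immediately before /r/, so it lowers to [e]. /u/ is a high vowel immediately before /r/, so it lowers to [o]. /i/ is a high vowel immediately before /r/, so it lowers to [e]. → [zasjoheroorierre].
/ejurluureo/: /u/ is a high vowel immediately before /r/, so it lowers to [o]. /u/ is a high vowel immediately before /r/, so it lowers to [o]. → [ejorluoreo].
/monurjiluxoznair/: /u/ is a high vowel immediately before /r/, so it lowers to [o]. /i/ is a high vowel immediately before /r/, so it lowers to [e]. → [monorjiluxoznaer].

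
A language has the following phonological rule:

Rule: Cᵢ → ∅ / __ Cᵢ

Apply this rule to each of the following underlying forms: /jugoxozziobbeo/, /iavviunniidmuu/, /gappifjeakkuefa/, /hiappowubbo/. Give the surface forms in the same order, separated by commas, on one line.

/jugoxozziobbeo/: /zz/ is a geminate; the first /z/ deletes. /bb/ is a geminate; the first /b/ deletes. → [jugoxoziobeo].
/iavviunniidmuu/: /vv/ is a geminate; the first /v/ deletes. /nn/ is a geminate; the first /n/ deletes. → [iaviuniidmuu].
/gappifjeakkuefa/: /pp/ is a geminate; the first /p/ deletes. /kk/ is a geminate; the first /k/ deletes. → [gapifjeakuefa].
/hiappowubbo/: /pp/ is a geminate; the first /p/ deletes. /bb/ is a geminate; the first /b/ deletes. → [hiapowubo].

jugoxoziobeo, iaviuniidmuu, gapifjeakuefa, hiapowubo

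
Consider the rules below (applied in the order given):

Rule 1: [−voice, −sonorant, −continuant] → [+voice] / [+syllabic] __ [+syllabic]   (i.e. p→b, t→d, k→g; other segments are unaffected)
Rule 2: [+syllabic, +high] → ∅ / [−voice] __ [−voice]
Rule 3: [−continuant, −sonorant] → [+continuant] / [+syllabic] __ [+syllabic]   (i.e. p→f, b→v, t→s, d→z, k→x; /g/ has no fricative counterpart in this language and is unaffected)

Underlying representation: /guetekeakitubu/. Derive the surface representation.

guezegeagizuvu

Rule 1 (intervocalic voicing): /t/ is a voiceless stop between vowels /e/ and /e/, so it voices to [d]. /k/ is a voiceless stop between vowels /e/ and /e/, so it voices to [g]. /k/ is a voiceless stop between vowels /a/ and /i/, so it voices to [g]. /t/ is a voiceless stop between vowels /i/ and /u/, so it voices to [d]. /guetekeakitubu/ → guedegeagidubu.
Rule 2 (high vowel syncope): no segment meets the environment; /guedegeagidubu/ is unchanged.
Rule 3 (intervocalic spirantization): /d/ is a stop between vowels /e/ and /e/, so it spirantizes to the fricative [z]. /d/ is a stop between vowels /i/ and /u/, so it spirantizes to the fricative [z]. /b/ is a stop between vowels /u/ and /u/, so it spirantizes to the fricative [v]. /guedegeagidubu/ → guezegeagizuvu.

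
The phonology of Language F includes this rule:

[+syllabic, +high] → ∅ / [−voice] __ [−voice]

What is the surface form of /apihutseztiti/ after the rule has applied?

aphtseztti

/i/ is a high vowel flanked by voiceless consonants /p/ and /h/, so it deletes.
/u/ is a high vowel flanked by voiceless consonants /h/ and /t/, so it deletes.
/i/ is a high vowel flanked by voiceless consonants /t/ and /t/, so it deletes.
The other instance of /i/ does not occur in the required environment and remains unchanged.
Surface form: [aphtseztti].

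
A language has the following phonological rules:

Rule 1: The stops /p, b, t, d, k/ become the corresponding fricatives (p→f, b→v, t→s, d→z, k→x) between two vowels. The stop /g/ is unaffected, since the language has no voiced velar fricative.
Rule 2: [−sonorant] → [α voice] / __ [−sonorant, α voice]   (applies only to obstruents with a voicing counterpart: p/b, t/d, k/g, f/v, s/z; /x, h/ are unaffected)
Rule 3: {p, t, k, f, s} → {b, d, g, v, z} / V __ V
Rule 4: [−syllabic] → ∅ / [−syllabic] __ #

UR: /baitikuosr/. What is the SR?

baizixuos

Rule 1 (intervocalic spirantization): /t/ is a stop between vowels /i/ and /i/, so it spirantizes to the fricative [s]. /k/ is a stop between vowels /i/ and /u/, so it spirantizes to the fricative [x]. /baitikuosr/ → baisixuosr.
Rule 2 (regressive voicing assimilation): no segment meets the environment; /baisixuosr/ is unchanged.
Rule 3 (intervocalic voicing): /s/ is a voiceless obstruent between vowels /i/ and /i/, so it voices to [z]. /baisixuosr/ → baizixuosr.
Rule 4 (final cluster simplification): /r/ is the second consonant of a word-final cluster /sr/, so it deletes. /baizixuosr/ → baizixuos.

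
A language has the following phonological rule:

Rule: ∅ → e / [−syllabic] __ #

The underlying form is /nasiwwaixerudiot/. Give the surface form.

nasiwwaixerudiote

the form ends in the consonant /t/, so [e] is inserted word-finally.
Surface form: [nasiwwaixerudiote].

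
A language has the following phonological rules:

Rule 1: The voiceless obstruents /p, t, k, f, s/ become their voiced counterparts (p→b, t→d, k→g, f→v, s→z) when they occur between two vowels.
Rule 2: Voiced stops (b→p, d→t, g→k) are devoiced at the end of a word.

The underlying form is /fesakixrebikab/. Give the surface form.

Rule 1 (intervocalic voicing): /s/ is a voiceless obstruent between vowels /e/ and /a/, so it voices to [z]. /k/ is a voiceless obstruent between vowels /a/ and /i/, so it voices to [g]. /k/ is a voiceless obstruent between vowels /i/ and /a/, so it voices to [g]. /fesakixrebikab/ → fezagixrebigab.
Rule 2 (final devoicing): /b/ is a voiced stop in word-final position, so it devoices to [p]. /fezagixrebigab/ → fezagixrebigap.

fezagixrebigap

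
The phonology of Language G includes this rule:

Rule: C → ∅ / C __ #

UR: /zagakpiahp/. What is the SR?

/p/ is the second consonant of a word-final cluster /hp/, so it deletes.
The other instances of /z/, /g/, /k/, /p/, /h/ do not occur in the required environment and remain unchanged.
Surface form: [zagakpiah].

zagakpiah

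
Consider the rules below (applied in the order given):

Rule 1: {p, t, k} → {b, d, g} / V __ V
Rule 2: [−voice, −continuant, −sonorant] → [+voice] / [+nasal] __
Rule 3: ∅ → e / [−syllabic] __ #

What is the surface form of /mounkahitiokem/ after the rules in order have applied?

Rule 1 (intervocalic voicing): /t/ is a voiceless stop between vowels /i/ and /i/, so it voices to [d]. /k/ is a voiceless stop between vowels /o/ and /e/, so it voices to [g]. /mounkahitiokem/ → mounkahidiogem.
Rule 2 (post-nasal voicing): /k/ is a voiceless stop immediately after the nasal /n/, so it voices to [g]. /mounkahidiogem/ → moungahidiogem.
Rule 3 (final e-epenthesis): the form ends in the consonant /m/, so [e] is inserted word-finally. /moungahidiogem/ → moungahidiogeme.

moungahidiogeme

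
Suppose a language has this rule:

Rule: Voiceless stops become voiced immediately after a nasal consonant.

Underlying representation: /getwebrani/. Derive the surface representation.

getwebrani

No segment of /getwebrani/ meets the structural description of the rule, so the form surfaces unchanged.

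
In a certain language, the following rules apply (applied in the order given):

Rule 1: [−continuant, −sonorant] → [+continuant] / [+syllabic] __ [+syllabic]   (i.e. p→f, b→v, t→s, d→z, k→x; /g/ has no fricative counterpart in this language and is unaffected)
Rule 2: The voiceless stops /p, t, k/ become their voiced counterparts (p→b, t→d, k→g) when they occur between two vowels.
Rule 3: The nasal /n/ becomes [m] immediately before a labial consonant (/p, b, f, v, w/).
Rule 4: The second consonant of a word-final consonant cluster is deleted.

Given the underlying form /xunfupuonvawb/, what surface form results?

Rule 1 (intervocalic spirantization): /p/ is a stop between vowels /u/ and /u/, so it spirantizes to the fricative [f]. /xunfupuonvawb/ → xunfufuonvawb.
Rule 2 (intervocalic voicing): no segment meets the environment; /xunfufuonvawb/ is unchanged.
Rule 3 (nasal place assimilation): /n/ precedes the labial consonant /f/, so it assimilates in place to [m]. /n/ precedes the labial consonant /v/, so it assimilates in place to [m]. /xunfufuonvawb/ → xumfufuomvawb.
Rule 4 (final cluster simplification): /b/ is the second consonant of a word-final cluster /wb/, so it deletes. /xumfufuomvawb/ → xumfufuomvaw.

xumfufuomvaw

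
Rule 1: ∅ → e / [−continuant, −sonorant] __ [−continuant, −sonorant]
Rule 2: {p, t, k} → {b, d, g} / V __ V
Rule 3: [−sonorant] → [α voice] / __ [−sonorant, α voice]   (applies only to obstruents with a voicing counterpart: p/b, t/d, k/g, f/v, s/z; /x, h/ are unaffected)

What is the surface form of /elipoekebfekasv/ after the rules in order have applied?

Rule 1 (stop-cluster e-epenthesis): no segment meets the environment; /elipoekebfekasv/ is unchanged.
Rule 2 (intervocalic voicing): /p/ is a voiceless stop between vowels /i/ and /o/, so it voices to [b]. /k/ is a voiceless stop between vowels /e/ and /e/, so it voices to [g]. /k/ is a voiceless stop between vowels /e/ and /a/, so it voices to [g]. /elipoekebfekasv/ → eliboegebfegasv.
Rule 3 (regressive voicing assimilation): /b/ precedes the voiceless obstruent /f/, so it devoices to [p] by assimilation. /s/ precedes the voiced obstruent /v/, so it voices to [z] by assimilation. /eliboegebfegasv/ → eliboegepfegazv.

eliboegepfegazv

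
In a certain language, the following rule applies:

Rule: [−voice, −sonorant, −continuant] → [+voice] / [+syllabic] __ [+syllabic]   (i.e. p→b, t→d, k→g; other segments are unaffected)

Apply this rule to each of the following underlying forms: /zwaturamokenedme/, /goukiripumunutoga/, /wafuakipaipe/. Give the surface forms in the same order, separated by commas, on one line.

/zwaturamokenedme/: /t/ is a voiceless stop between vowels /a/ and /u/, so it voices to [d]. /k/ is a voiceless stop between vowels /o/ and /e/, so it voices to [g]. → [zwaduramogenedme].
/goukiripumunutoga/: /k/ is a voiceless stop between vowels /u/ and /i/, so it voices to [g]. /p/ is a voiceless stop between vowels /i/ and /u/, so it voices to [b]. /t/ is a voiceless stop between vowels /u/ and /o/, so it voices to [d]. → [gougiribumunudoga].
/wafuakipaipe/: /k/ is a voiceless stop between vowels /a/ and /i/, so it voices to [g]. /p/ is a voiceless stop between vowels /i/ and /a/, so it voices to [b]. /p/ is a voiceless stop between vowels /i/ and /e/, so it voices to [b]. → [wafuagibaibe].

zwaduramogenedme, gougiribumunudoga, wafuagibaibe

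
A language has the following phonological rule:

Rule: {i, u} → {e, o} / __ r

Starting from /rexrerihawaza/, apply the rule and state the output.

rexrerihawaza

No segment of /rexrerihawaza/ meets the structural description of the rule, so the form surfaces unchanged.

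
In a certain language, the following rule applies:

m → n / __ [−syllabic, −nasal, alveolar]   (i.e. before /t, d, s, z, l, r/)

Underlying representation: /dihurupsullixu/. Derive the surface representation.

No segment of /dihurupsullixu/ meets the structural description of the rule, so the form surfaces unchanged.

dihurupsullixu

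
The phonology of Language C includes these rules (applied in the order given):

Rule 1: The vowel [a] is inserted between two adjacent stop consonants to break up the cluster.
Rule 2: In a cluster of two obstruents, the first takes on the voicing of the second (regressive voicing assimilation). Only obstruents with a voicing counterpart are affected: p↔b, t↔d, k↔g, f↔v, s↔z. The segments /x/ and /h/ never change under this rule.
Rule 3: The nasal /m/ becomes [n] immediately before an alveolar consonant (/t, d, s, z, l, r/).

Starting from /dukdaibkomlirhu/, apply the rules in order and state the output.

dukadaibakonlirhu

Rule 1 (stop-cluster a-epenthesis): /k/ and /d/ form a stop–stop cluster, so [a] is inserted between them. /b/ and /k/ form a stop–stop cluster, so [a] is inserted between them. /dukdaibkomlirhu/ → dukadaibakomlirhu.
Rule 2 (regressive voicing assimilation): no segment meets the environment; /dukadaibakomlirhu/ is unchanged.
Rule 3 (nasal place assimilation): /m/ precedes the alveolar consonant /l/, so it assimilates in place to [n]. /dukadaibakomlirhu/ → dukadaibakonlirhu.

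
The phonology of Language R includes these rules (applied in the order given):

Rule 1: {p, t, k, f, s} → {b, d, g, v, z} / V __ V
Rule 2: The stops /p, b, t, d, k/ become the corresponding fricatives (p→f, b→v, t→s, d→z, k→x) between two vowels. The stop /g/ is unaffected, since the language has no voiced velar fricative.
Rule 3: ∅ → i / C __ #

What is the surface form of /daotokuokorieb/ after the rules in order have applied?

Rule 1 (intervocalic voicing): /t/ is a voiceless obstruent between vowels /o/ and /o/, so it voices to [d]. /k/ is a voiceless obstruent between vowels /o/ and /u/, so it voices to [g]. /k/ is a voiceless obstruent between vowels /o/ and /o/, so it voices to [g]. /daotokuokorieb/ → daodoguogorieb.
Rule 2 (intervocalic spirantization): /d/ is a stop between vowels /o/ and /o/, so it spirantizes to the fricative [z]. /daodoguogorieb/ → daozoguogorieb.
Rule 3 (final i-epenthesis): the form ends in the consonant /b/, so [i] is inserted word-finally. /daozoguogorieb/ → daozoguogoriebi.

daozoguogoriebi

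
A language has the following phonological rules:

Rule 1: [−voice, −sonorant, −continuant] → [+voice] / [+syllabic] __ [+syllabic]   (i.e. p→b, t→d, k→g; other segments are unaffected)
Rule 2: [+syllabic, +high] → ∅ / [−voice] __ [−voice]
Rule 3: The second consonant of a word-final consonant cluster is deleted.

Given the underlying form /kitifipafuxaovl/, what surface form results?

kidifibafxaov

Rule 1 (intervocalic voicing): /t/ is a voiceless stop between vowels /i/ and /i/, so it voices to [d]. /p/ is a voiceless stop between vowels /i/ and /a/, so it voices to [b]. /kitifipafuxaovl/ → kidifibafuxaovl.
Rule 2 (high vowel syncope): /u/ is a high vowel flanked by voiceless consonants /f/ and /x/, so it deletes. /kidifibafuxaovl/ → kidifibafxaovl.
Rule 3 (final cluster simplification): /l/ is the second consonant of a word-final cluster /vl/, so it deletes. /kidifibafxaovl/ → kidifibafxaov.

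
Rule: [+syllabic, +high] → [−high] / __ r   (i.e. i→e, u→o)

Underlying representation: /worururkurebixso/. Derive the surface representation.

/u/ is a high vowel immediately before /r/, so it lowers to [o].
/u/ is a high vowel immediately before /r/, so it lowers to [o].
/u/ is a high vowel immediately before /r/, so it lowers to [o].
The other instance of /i/ does not occur in the required environment and remains unchanged.
Surface form: [worororkorebixso].

worororkorebixso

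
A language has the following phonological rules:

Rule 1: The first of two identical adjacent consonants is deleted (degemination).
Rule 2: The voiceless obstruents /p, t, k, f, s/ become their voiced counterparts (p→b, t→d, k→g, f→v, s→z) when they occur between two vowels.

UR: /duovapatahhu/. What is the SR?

Rule 1 (degemination): /hh/ is a geminate; the first /h/ deletes. /duovapatahhu/ → duovapatahu.
Rule 2 (intervocalic voicing): /p/ is a voiceless obstruent between vowels /a/ and /a/, so it voices to [b]. /t/ is a voiceless obstruent between vowels /a/ and /a/, so it voices to [d]. /duovapatahu/ → duovabadahu.

duovabadahu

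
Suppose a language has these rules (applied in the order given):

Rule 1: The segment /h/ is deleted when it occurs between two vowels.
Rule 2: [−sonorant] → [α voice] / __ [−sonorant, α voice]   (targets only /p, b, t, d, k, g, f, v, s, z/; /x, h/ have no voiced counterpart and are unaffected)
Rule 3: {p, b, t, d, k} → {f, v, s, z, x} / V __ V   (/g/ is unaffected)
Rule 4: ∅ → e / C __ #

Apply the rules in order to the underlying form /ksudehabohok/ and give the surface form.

ksuzeavooke

Rule 1 (intervocalic h-deletion): /h/ occurs between vowels /e/ and /a/, so it deletes. /h/ occurs between vowels /o/ and /o/, so it deletes. /ksudehabohok/ → ksudeabook.
Rule 2 (regressive voicing assimilation): no segment meets the environment; /ksudeabook/ is unchanged.
Rule 3 (intervocalic spirantization): /d/ is a stop between vowels /u/ and /e/, so it spirantizes to the fricative [z]. /b/ is a stop between vowels /a/ and /o/, so it spirantizes to the fricative [v]. /ksudeabook/ → ksuzeavook.
Rule 4 (final e-epenthesis): the form ends in the consonant /k/, so [e] is inserted word-finally. /ksuzeavook/ → ksuzeavooke.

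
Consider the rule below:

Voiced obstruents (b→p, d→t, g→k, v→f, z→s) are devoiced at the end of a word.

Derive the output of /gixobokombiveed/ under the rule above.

gixobokombiveet

/d/ is a voiced obstruent in word-final position, so it devoices to [t].
The other instances of /g/, /b/, /v/ do not occur in the required environment and remain unchanged.
Surface form: [gixobokombiveet].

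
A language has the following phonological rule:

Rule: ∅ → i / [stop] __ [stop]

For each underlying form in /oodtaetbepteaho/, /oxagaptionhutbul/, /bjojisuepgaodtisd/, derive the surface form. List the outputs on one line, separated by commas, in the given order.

ooditaetibepiteaho, oxagapitionhutibul, bjojisuepigaoditisd

/oodtaetbepteaho/: /d/ and /t/ form a stop–stop cluster, so [i] is inserted between them. /t/ and /b/ form a stop–stop cluster, so [i] is inserted between them. /p/ and /t/ form a stop–stop cluster, so [i] is inserted between them. → [ooditaetibepiteaho].
/oxagaptionhutbul/: /p/ and /t/ form a stop–stop cluster, so [i] is inserted between them. /t/ and /b/ form a stop–stop cluster, so [i] is inserted between them. → [oxagapitionhutibul].
/bjojisuepgaodtisd/: /p/ and /g/ form a stop–stop cluster, so [i] is inserted between them. /d/ and /t/ form a stop–stop cluster, so [i] is inserted between them. → [bjojisuepigaoditisd].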